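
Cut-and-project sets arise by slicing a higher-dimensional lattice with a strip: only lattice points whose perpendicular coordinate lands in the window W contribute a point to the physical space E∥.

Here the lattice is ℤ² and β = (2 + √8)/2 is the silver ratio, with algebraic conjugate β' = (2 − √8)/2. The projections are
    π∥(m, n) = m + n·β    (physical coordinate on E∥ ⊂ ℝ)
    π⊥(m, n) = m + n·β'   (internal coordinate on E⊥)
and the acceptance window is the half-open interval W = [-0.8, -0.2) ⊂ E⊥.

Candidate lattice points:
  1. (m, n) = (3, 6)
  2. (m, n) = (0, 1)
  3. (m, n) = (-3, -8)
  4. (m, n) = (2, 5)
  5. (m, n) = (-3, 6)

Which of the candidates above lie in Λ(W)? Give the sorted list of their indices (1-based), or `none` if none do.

2

Compute β' = (2−√8)/2 = -0.414214, so π⊥(m,n) = m -0.414214·n.
[1] lift (3,6): star map gives 0.514719; window check -0.8 ≤ 0.514719 < -0.2 is false → out
[2] lift (0,1): star map gives -0.414214; window check -0.8 ≤ -0.414214 < -0.2 is true → IN Λ
[3] lift (-3,-8): star map gives 0.313708; window check -0.8 ≤ 0.313708 < -0.2 is false → out
[4] lift (2,5): star map gives -0.071068; window check -0.8 ≤ -0.071068 < -0.2 is false → out
[5] lift (-3,6): star map gives -5.485281; window check -0.8 ≤ -5.485281 < -0.2 is false → out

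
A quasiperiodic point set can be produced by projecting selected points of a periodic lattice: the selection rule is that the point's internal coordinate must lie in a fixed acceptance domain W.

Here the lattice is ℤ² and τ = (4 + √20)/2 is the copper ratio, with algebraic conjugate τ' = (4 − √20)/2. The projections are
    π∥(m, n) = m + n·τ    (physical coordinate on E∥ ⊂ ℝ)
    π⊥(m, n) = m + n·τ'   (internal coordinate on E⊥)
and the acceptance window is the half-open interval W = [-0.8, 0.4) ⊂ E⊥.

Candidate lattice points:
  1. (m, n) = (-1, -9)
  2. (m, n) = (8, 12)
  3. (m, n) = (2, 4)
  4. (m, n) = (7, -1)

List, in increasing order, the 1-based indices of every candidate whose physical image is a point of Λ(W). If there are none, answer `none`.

none

Numerically τ ≈ 4.2361 and τ' = −1/τ ≈ -0.2361.
#1 (-1,-9): internal coord -1 + (-9)·τ' = +1.1246; +1.1246 ∉ [-0.8, 0.4) → out
#2 (8,12): internal coord 8 + (12)·τ' = +5.1672; +5.1672 ∉ [-0.8, 0.4) → out
#3 (2,4): internal coord 2 + (4)·τ' = +1.0557; +1.0557 ∉ [-0.8, 0.4) → out
#4 (7,-1): internal coord 7 + (-1)·τ' = +7.2361; +7.2361 ∉ [-0.8, 0.4) → out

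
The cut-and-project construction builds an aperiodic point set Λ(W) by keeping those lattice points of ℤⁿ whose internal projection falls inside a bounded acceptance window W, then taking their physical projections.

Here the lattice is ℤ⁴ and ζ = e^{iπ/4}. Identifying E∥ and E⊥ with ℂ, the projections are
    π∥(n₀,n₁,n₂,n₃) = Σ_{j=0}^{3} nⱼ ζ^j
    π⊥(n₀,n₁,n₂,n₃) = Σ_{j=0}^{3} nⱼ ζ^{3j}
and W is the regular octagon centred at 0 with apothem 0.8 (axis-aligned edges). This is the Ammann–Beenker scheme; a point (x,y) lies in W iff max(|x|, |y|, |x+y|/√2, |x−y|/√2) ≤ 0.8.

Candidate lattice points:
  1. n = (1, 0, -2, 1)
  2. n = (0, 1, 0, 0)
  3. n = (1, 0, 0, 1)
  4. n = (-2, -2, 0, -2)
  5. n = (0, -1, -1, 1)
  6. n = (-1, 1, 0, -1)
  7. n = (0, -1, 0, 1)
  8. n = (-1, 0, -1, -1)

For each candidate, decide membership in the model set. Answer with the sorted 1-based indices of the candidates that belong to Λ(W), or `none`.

none

π⊥(n) = n₀ + n₁ζ³ + n₂ζ⁶ + n₃ζ⁹ where ζ = e^{iπ/4}.
candidate 1: n = (1, 0, -2, 1) → π⊥ ≈ (+1.707107, +2.707107); max(|x|,|y|,|x±y|/√2) = 3.121320 > 0.8 ⇒ ∉ W
candidate 2: n = (0, 1, 0, 0) → π⊥ ≈ (-0.707107, +0.707107); max(|x|,|y|,|x±y|/√2) = 1.000000 > 0.8 ⇒ ∉ W
candidate 3: n = (1, 0, 0, 1) → π⊥ ≈ (+1.707107, +0.707107); max(|x|,|y|,|x±y|/√2) = 1.707107 > 0.8 ⇒ ∉ W
candidate 4: n = (-2, -2, 0, -2) → π⊥ ≈ (-2.000000, -2.828427); max(|x|,|y|,|x±y|/√2) = 3.414214 > 0.8 ⇒ ∉ W
candidate 5: n = (0, -1, -1, 1) → π⊥ ≈ (+1.414214, +1.000000); max(|x|,|y|,|x±y|/√2) = 1.707107 > 0.8 ⇒ ∉ W
candidate 6: n = (-1, 1, 0, -1) → π⊥ ≈ (-2.414214, +0.000000); max(|x|,|y|,|x±y|/√2) = 2.414214 > 0.8 ⇒ ∉ W
candidate 7: n = (0, -1, 0, 1) → π⊥ ≈ (+1.414214, +0.000000); max(|x|,|y|,|x±y|/√2) = 1.414214 > 0.8 ⇒ ∉ W
candidate 8: n = (-1, 0, -1, -1) → π⊥ ≈ (-1.707107, +0.292893); max(|x|,|y|,|x±y|/√2) = 1.707107 > 0.8 ⇒ ∉ W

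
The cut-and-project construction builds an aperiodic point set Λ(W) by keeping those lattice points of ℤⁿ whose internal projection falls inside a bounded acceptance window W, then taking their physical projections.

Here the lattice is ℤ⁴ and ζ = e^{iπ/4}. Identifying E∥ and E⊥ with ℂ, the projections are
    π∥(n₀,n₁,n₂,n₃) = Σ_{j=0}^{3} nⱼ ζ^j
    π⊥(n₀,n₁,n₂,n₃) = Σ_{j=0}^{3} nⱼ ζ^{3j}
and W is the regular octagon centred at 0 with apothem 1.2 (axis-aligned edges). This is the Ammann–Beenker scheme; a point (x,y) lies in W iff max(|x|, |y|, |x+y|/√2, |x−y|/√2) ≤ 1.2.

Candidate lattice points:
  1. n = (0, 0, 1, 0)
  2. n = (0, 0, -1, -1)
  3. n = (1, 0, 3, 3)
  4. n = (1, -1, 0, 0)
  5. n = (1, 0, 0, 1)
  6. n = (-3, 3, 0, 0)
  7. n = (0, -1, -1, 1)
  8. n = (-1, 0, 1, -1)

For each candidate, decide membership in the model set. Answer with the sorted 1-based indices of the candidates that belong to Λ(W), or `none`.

With ζ = e^{iπ/4} the internal vectors are ζ^0,ζ^3,ζ^6,ζ^9.
candidate 1: n = (0, 0, 1, 0) → π⊥ ≈ (+0.00000, -1.00000); max(|x|,|y|,|x±y|/√2) = 1.00000 ≤ 1.2 ⇒ ∈ W
candidate 2: n = (0, 0, -1, -1) → π⊥ ≈ (-0.70711, +0.29289); max(|x|,|y|,|x±y|/√2) = 0.70711 ≤ 1.2 ⇒ ∈ W
candidate 3: n = (1, 0, 3, 3) → π⊥ ≈ (+3.12132, -0.87868); max(|x|,|y|,|x±y|/√2) = 3.12132 > 1.2 ⇒ ∉ W
candidate 4: n = (1, -1, 0, 0) → π⊥ ≈ (+1.70711, -0.70711); max(|x|,|y|,|x±y|/√2) = 1.70711 > 1.2 ⇒ ∉ W
candidate 5: n = (1, 0, 0, 1) → π⊥ ≈ (+1.70711, +0.70711); max(|x|,|y|,|x±y|/√2) = 1.70711 > 1.2 ⇒ ∉ W
candidate 6: n = (-3, 3, 0, 0) → π⊥ ≈ (-5.12132, +2.12132); max(|x|,|y|,|x±y|/√2) = 5.12132 > 1.2 ⇒ ∉ W
candidate 7: n = (0, -1, -1, 1) → π⊥ ≈ (+1.41421, +1.00000); max(|x|,|y|,|x±y|/√2) = 1.70711 > 1.2 ⇒ ∉ W
candidate 8: n = (-1, 0, 1, -1) → π⊥ ≈ (-1.70711, -1.70711); max(|x|,|y|,|x±y|/√2) = 2.41421 > 1.2 ⇒ ∉ W

1, 2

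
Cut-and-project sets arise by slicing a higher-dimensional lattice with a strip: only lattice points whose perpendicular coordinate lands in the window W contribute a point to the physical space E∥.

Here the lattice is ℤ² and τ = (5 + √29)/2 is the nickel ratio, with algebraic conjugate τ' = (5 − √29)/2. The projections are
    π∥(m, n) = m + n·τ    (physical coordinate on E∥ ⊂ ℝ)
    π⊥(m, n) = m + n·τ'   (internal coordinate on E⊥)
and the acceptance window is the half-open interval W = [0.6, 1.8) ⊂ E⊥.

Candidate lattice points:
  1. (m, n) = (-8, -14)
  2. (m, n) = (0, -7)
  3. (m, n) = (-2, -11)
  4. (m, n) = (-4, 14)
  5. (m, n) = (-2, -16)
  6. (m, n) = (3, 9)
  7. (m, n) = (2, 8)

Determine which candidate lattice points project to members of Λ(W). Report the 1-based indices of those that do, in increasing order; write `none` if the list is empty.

Compute τ' = (5−√29)/2 = -0.192582, so π⊥(m,n) = m -0.192582·n.
[1] lift (-8,-14): star map gives -5.303846; window check 0.6 ≤ -5.303846 < 1.8 is false → out
[2] lift (0,-7): star map gives 1.348077; window check 0.6 ≤ 1.348077 < 1.8 is true → IN Λ
[3] lift (-2,-11): star map gives 0.118406; window check 0.6 ≤ 0.118406 < 1.8 is false → out
[4] lift (-4,14): star map gives -6.696154; window check 0.6 ≤ -6.696154 < 1.8 is false → out
[5] lift (-2,-16): star map gives 1.081318; window check 0.6 ≤ 1.081318 < 1.8 is true → IN Λ
[6] lift (3,9): star map gives 1.266758; window check 0.6 ≤ 1.266758 < 1.8 is true → IN Λ
[7] lift (2,8): star map gives 0.459341; window check 0.6 ≤ 0.459341 < 1.8 is false → out

2, 5, 6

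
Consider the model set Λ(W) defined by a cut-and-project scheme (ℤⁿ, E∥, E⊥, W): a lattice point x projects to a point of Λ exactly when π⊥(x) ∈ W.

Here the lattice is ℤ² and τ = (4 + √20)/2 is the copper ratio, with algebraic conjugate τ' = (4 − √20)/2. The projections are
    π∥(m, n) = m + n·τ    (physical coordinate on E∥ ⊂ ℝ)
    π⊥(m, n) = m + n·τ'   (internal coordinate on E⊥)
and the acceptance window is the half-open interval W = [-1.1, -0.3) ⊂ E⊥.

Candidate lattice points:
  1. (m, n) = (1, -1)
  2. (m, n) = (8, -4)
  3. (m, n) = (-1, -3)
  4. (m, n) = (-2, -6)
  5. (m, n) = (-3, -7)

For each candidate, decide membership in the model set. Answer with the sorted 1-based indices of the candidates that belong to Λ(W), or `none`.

4

Compute τ' = (4−√20)/2 = -0.236068, so π⊥(m,n) = m -0.236068·n.
candidate 1: (m,n)=(1,-1) → π∥ = 1-1·τ ≈ -3.236068, π⊥ = 1-1·τ' ≈ 1.236068 ∉ [-1.1, -0.3) ⇒ out
candidate 2: (m,n)=(8,-4) → π∥ = 8-4·τ ≈ -8.944272, π⊥ = 8-4·τ' ≈ 8.944272 ∉ [-1.1, -0.3) ⇒ out
candidate 3: (m,n)=(-1,-3) → π∥ = -1-3·τ ≈ -13.708204, π⊥ = -1-3·τ' ≈ -0.291796 ∉ [-1.1, -0.3) ⇒ out
candidate 4: (m,n)=(-2,-6) → π∥ = -2-6·τ ≈ -27.416408, π⊥ = -2-6·τ' ≈ -0.583592 ∈ [-1.1, -0.3) ⇒ IN Λ
candidate 5: (m,n)=(-3,-7) → π∥ = -3-7·τ ≈ -32.652476, π⊥ = -3-7·τ' ≈ -1.347524 ∉ [-1.1, -0.3) ⇒ out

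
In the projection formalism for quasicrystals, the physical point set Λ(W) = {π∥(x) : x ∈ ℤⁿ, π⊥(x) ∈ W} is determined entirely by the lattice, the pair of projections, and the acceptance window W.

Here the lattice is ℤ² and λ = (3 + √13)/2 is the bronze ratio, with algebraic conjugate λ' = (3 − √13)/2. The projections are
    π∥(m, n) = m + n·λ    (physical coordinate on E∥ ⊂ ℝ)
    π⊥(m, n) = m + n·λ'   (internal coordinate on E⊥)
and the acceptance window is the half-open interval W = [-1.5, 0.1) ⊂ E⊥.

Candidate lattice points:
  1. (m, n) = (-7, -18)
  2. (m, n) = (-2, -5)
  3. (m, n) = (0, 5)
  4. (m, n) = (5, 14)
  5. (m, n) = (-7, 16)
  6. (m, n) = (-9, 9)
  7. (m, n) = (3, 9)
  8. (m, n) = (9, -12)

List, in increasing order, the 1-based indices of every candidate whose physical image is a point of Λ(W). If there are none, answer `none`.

2

Numerically λ ≈ 3.302776 and λ' = −1/λ ≈ -0.302776.
#1 (-7,-18): internal coord -7 + (-18)·λ' = -1.550039; -1.550039 ∉ [-1.5, 0.1) → out
#2 (-2,-5): internal coord -2 + (-5)·λ' = -0.486122; -0.486122 ∈ [-1.5, 0.1) → IN Λ
#3 (0,5): internal coord 0 + (5)·λ' = -1.513878; -1.513878 ∉ [-1.5, 0.1) → out
#4 (5,14): internal coord 5 + (14)·λ' = +0.761141; +0.761141 ∉ [-1.5, 0.1) → out
#5 (-7,16): internal coord -7 + (16)·λ' = -11.844410; -11.844410 ∉ [-1.5, 0.1) → out
#6 (-9,9): internal coord -9 + (9)·λ' = -11.724981; -11.724981 ∉ [-1.5, 0.1) → out
#7 (3,9): internal coord 3 + (9)·λ' = +0.275019; +0.275019 ∉ [-1.5, 0.1) → out
#8 (9,-12): internal coord 9 + (-12)·λ' = +12.633308; +12.633308 ∉ [-1.5, 0.1) → out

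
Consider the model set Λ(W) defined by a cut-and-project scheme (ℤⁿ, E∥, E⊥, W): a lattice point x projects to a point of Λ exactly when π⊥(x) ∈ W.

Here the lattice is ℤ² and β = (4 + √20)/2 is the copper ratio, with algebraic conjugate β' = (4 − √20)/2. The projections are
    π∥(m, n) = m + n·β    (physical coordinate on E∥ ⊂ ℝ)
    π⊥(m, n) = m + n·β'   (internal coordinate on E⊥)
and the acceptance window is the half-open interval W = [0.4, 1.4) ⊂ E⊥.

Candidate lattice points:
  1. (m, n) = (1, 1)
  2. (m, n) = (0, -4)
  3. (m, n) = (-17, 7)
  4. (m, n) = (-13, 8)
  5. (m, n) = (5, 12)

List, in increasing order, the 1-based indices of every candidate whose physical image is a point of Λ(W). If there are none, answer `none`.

1, 2

Numerically β ≈ 4.23607 and β' = −1/β ≈ -0.23607.
candidate 1: (m,n)=(1,1) → π∥ = 1+1·β ≈ 5.23607, π⊥ = 1+1·β' ≈ 0.76393 ∈ [0.4, 1.4) ⇒ IN Λ
candidate 2: (m,n)=(0,-4) → π∥ = 0-4·β ≈ -16.94427, π⊥ = 0-4·β' ≈ 0.94427 ∈ [0.4, 1.4) ⇒ IN Λ
candidate 3: (m,n)=(-17,7) → π∥ = -17+7·β ≈ 12.65248, π⊥ = -17+7·β' ≈ -18.65248 ∉ [0.4, 1.4) ⇒ out
candidate 4: (m,n)=(-13,8) → π∥ = -13+8·β ≈ 20.88854, π⊥ = -13+8·β' ≈ -14.88854 ∉ [0.4, 1.4) ⇒ out
candidate 5: (m,n)=(5,12) → π∥ = 5+12·β ≈ 55.83282, π⊥ = 5+12·β' ≈ 2.16718 ∉ [0.4, 1.4) ⇒ out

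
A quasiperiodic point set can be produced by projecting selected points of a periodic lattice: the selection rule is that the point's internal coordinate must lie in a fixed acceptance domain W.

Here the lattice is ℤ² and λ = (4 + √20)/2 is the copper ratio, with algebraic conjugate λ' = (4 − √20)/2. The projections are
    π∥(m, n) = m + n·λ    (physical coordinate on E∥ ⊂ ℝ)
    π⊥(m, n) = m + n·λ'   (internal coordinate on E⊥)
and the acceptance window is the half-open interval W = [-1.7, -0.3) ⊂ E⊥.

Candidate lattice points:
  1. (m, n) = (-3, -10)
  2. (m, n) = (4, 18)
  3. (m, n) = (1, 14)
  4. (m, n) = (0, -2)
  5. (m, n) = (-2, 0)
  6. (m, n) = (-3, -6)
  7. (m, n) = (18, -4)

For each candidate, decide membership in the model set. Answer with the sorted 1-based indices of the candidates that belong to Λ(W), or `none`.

Numerically λ ≈ 4.23607 and λ' = −1/λ ≈ -0.23607.
#1 (-3,-10): internal coord -3 + (-10)·λ' = -0.63932; -0.63932 ∈ [-1.7, -0.3) → IN Λ
#2 (4,18): internal coord 4 + (18)·λ' = -0.24922; -0.24922 ∉ [-1.7, -0.3) → out
#3 (1,14): internal coord 1 + (14)·λ' = -2.30495; -2.30495 ∉ [-1.7, -0.3) → out
#4 (0,-2): internal coord 0 + (-2)·λ' = +0.47214; +0.47214 ∉ [-1.7, -0.3) → out
#5 (-2,0): internal coord -2 + (0)·λ' = -2.00000; -2.00000 ∉ [-1.7, -0.3) → out
#6 (-3,-6): internal coord -3 + (-6)·λ' = -1.58359; -1.58359 ∈ [-1.7, -0.3) → IN Λ
#7 (18,-4): internal coord 18 + (-4)·λ' = +18.94427; +18.94427 ∉ [-1.7, -0.3) → out

1, 6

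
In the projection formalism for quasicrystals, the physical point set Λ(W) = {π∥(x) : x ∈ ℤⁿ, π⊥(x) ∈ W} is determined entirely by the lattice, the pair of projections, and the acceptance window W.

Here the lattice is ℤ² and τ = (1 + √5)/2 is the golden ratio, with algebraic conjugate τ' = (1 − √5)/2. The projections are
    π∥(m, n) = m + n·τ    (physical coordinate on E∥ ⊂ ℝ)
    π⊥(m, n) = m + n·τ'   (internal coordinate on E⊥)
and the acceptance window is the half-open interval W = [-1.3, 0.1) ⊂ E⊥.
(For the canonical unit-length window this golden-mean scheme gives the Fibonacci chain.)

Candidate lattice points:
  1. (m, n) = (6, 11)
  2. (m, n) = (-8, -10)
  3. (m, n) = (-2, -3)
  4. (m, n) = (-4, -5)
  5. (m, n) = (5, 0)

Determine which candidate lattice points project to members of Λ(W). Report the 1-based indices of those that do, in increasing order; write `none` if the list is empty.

Compute τ' = (1−√5)/2 = -0.61803, so π⊥(m,n) = m -0.61803·n.
[1] lift (6,11): star map gives -0.79837; window check -1.3 ≤ -0.79837 < 0.1 is true → IN Λ
[2] lift (-8,-10): star map gives -1.81966; window check -1.3 ≤ -1.81966 < 0.1 is false → out
[3] lift (-2,-3): star map gives -0.14590; window check -1.3 ≤ -0.14590 < 0.1 is true → IN Λ
[4] lift (-4,-5): star map gives -0.90983; window check -1.3 ≤ -0.90983 < 0.1 is true → IN Λ
[5] lift (5,0): star map gives 5.00000; window check -1.3 ≤ 5.00000 < 0.1 is false → out

1, 3, 4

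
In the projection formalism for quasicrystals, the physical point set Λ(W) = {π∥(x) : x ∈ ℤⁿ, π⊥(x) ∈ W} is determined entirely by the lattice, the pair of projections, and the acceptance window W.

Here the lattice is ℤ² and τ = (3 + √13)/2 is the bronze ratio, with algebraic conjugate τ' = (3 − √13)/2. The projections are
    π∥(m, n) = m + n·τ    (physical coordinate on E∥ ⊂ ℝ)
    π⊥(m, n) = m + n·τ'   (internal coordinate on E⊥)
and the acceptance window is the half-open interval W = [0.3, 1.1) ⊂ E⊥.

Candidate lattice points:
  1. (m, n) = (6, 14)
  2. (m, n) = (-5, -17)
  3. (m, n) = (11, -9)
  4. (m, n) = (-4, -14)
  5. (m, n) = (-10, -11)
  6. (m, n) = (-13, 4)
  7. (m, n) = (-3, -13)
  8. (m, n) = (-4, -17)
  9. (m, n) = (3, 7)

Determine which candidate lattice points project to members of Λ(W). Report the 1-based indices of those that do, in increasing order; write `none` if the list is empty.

7, 9

Numerically τ ≈ 3.3028 and τ' = −1/τ ≈ -0.3028.
candidate 1: (m,n)=(6,14) → π∥ = 6+14·τ ≈ 52.2389, π⊥ = 6+14·τ' ≈ 1.7611 ∉ [0.3, 1.1) ⇒ out
candidate 2: (m,n)=(-5,-17) → π∥ = -5-17·τ ≈ -61.1472, π⊥ = -5-17·τ' ≈ 0.1472 ∉ [0.3, 1.1) ⇒ out
candidate 3: (m,n)=(11,-9) → π∥ = 11-9·τ ≈ -18.7250, π⊥ = 11-9·τ' ≈ 13.7250 ∉ [0.3, 1.1) ⇒ out
candidate 4: (m,n)=(-4,-14) → π∥ = -4-14·τ ≈ -50.2389, π⊥ = -4-14·τ' ≈ 0.2389 ∉ [0.3, 1.1) ⇒ out
candidate 5: (m,n)=(-10,-11) → π∥ = -10-11·τ ≈ -46.3305, π⊥ = -10-11·τ' ≈ -6.6695 ∉ [0.3, 1.1) ⇒ out
candidate 6: (m,n)=(-13,4) → π∥ = -13+4·τ ≈ 0.2111, π⊥ = -13+4·τ' ≈ -14.2111 ∉ [0.3, 1.1) ⇒ out
candidate 7: (m,n)=(-3,-13) → π∥ = -3-13·τ ≈ -45.9361, π⊥ = -3-13·τ' ≈ 0.9361 ∈ [0.3, 1.1) ⇒ IN Λ
candidate 8: (m,n)=(-4,-17) → π∥ = -4-17·τ ≈ -60.1472, π⊥ = -4-17·τ' ≈ 1.1472 ∉ [0.3, 1.1) ⇒ out
candidate 9: (m,n)=(3,7) → π∥ = 3+7·τ ≈ 26.1194, π⊥ = 3+7·τ' ≈ 0.8806 ∈ [0.3, 1.1) ⇒ IN Λ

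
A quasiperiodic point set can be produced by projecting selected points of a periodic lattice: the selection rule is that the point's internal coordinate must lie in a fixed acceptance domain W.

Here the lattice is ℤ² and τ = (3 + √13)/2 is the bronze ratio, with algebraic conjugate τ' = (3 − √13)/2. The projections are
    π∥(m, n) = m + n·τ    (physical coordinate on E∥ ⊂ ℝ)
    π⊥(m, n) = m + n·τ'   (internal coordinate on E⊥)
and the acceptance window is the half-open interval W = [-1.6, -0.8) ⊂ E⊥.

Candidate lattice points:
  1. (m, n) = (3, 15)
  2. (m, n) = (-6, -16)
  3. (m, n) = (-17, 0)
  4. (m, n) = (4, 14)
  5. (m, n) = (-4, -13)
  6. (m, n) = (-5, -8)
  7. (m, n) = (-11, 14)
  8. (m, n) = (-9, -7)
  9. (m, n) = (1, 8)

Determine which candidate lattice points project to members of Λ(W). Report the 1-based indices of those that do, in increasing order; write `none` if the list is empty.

1, 2, 9

Numerically τ ≈ 3.30278 and τ' = −1/τ ≈ -0.30278.
#1 (3,15): internal coord 3 + (15)·τ' = -1.54163; -1.54163 ∈ [-1.6, -0.8) → IN Λ
#2 (-6,-16): internal coord -6 + (-16)·τ' = -1.15559; -1.15559 ∈ [-1.6, -0.8) → IN Λ
#3 (-17,0): internal coord -17 + (0)·τ' = -17.00000; -17.00000 ∉ [-1.6, -0.8) → out
#4 (4,14): internal coord 4 + (14)·τ' = -0.23886; -0.23886 ∉ [-1.6, -0.8) → out
#5 (-4,-13): internal coord -4 + (-13)·τ' = -0.06392; -0.06392 ∉ [-1.6, -0.8) → out
#6 (-5,-8): internal coord -5 + (-8)·τ' = -2.57779; -2.57779 ∉ [-1.6, -0.8) → out
#7 (-11,14): internal coord -11 + (14)·τ' = -15.23886; -15.23886 ∉ [-1.6, -0.8) → out
#8 (-9,-7): internal coord -9 + (-7)·τ' = -6.88057; -6.88057 ∉ [-1.6, -0.8) → out
#9 (1,8): internal coord 1 + (8)·τ' = -1.42221; -1.42221 ∈ [-1.6, -0.8) → IN Λ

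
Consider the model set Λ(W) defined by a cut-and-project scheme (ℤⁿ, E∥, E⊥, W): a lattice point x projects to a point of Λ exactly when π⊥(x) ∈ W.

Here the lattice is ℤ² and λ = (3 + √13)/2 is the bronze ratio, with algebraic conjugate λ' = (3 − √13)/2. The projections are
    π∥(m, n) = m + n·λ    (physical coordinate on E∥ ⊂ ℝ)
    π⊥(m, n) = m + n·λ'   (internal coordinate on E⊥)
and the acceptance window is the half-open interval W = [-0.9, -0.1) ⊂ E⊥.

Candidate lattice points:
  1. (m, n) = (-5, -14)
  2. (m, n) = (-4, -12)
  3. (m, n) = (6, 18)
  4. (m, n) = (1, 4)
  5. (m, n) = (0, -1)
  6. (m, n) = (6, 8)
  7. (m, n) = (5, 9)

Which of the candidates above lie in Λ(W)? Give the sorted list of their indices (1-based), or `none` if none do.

1, 2, 4

Numerically λ ≈ 3.3028 and λ' = −1/λ ≈ -0.3028.
candidate 1: (m,n)=(-5,-14) → π∥ = -5-14·λ ≈ -51.2389, π⊥ = -5-14·λ' ≈ -0.7611 ∈ [-0.9, -0.1) ⇒ IN Λ
candidate 2: (m,n)=(-4,-12) → π∥ = -4-12·λ ≈ -43.6333, π⊥ = -4-12·λ' ≈ -0.3667 ∈ [-0.9, -0.1) ⇒ IN Λ
candidate 3: (m,n)=(6,18) → π∥ = 6+18·λ ≈ 65.4500, π⊥ = 6+18·λ' ≈ 0.5500 ∉ [-0.9, -0.1) ⇒ out
candidate 4: (m,n)=(1,4) → π∥ = 1+4·λ ≈ 14.2111, π⊥ = 1+4·λ' ≈ -0.2111 ∈ [-0.9, -0.1) ⇒ IN Λ
candidate 5: (m,n)=(0,-1) → π∥ = 0-1·λ ≈ -3.3028, π⊥ = 0-1·λ' ≈ 0.3028 ∉ [-0.9, -0.1) ⇒ out
candidate 6: (m,n)=(6,8) → π∥ = 6+8·λ ≈ 32.4222, π⊥ = 6+8·λ' ≈ 3.5778 ∉ [-0.9, -0.1) ⇒ out
candidate 7: (m,n)=(5,9) → π∥ = 5+9·λ ≈ 34.7250, π⊥ = 5+9·λ' ≈ 2.2750 ∉ [-0.9, -0.1) ⇒ out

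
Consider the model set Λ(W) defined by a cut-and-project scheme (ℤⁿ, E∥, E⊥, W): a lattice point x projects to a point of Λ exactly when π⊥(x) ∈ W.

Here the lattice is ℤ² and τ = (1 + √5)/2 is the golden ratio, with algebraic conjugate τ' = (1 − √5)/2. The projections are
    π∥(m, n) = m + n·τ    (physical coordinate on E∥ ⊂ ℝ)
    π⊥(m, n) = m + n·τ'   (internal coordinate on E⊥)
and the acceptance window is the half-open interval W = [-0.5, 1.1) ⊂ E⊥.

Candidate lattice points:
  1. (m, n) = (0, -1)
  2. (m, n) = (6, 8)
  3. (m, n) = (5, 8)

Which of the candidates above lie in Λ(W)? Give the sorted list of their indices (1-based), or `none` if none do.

Numerically τ ≈ 1.618034 and τ' = −1/τ ≈ -0.618034.
#1 (0,-1): internal coord 0 + (-1)·τ' = +0.618034; +0.618034 ∈ [-0.5, 1.1) → IN Λ
#2 (6,8): internal coord 6 + (8)·τ' = +1.055728; +1.055728 ∈ [-0.5, 1.1) → IN Λ
#3 (5,8): internal coord 5 + (8)·τ' = +0.055728; +0.055728 ∈ [-0.5, 1.1) → IN Λ

1, 2, 3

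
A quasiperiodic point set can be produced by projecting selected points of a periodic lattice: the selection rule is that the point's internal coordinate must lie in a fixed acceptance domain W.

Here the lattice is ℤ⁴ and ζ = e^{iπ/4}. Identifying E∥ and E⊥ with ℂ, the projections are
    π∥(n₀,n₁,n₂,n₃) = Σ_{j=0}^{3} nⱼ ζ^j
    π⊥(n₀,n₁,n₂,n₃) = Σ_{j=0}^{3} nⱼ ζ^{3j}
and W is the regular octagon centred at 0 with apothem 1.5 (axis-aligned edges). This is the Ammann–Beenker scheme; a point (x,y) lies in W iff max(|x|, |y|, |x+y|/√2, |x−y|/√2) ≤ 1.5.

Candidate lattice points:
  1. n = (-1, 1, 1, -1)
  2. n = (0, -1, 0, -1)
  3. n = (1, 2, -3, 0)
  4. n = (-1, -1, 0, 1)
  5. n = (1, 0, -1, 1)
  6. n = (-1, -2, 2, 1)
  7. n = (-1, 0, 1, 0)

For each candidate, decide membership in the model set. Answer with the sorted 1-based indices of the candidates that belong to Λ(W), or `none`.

With ζ = e^{iπ/4} the internal vectors are ζ^0,ζ^3,ζ^6,ζ^9.
candidate 1: n = (-1, 1, 1, -1) → π⊥ ≈ (-2.414214, -1.000000); max(|x|,|y|,|x±y|/√2) = 2.414214 > 1.5 ⇒ ∉ W
candidate 2: n = (0, -1, 0, -1) → π⊥ ≈ (+0.000000, -1.414214); max(|x|,|y|,|x±y|/√2) = 1.414214 ≤ 1.5 ⇒ ∈ W
candidate 3: n = (1, 2, -3, 0) → π⊥ ≈ (-0.414214, +4.414214); max(|x|,|y|,|x±y|/√2) = 4.414214 > 1.5 ⇒ ∉ W
candidate 4: n = (-1, -1, 0, 1) → π⊥ ≈ (+0.414214, +0.000000); max(|x|,|y|,|x±y|/√2) = 0.414214 ≤ 1.5 ⇒ ∈ W
candidate 5: n = (1, 0, -1, 1) → π⊥ ≈ (+1.707107, +1.707107); max(|x|,|y|,|x±y|/√2) = 2.414214 > 1.5 ⇒ ∉ W
candidate 6: n = (-1, -2, 2, 1) → π⊥ ≈ (+1.121320, -2.707107); max(|x|,|y|,|x±y|/√2) = 2.707107 > 1.5 ⇒ ∉ W
candidate 7: n = (-1, 0, 1, 0) → π⊥ ≈ (-1.000000, -1.000000); max(|x|,|y|,|x±y|/√2) = 1.414214 ≤ 1.5 ⇒ ∈ W

2, 4, 7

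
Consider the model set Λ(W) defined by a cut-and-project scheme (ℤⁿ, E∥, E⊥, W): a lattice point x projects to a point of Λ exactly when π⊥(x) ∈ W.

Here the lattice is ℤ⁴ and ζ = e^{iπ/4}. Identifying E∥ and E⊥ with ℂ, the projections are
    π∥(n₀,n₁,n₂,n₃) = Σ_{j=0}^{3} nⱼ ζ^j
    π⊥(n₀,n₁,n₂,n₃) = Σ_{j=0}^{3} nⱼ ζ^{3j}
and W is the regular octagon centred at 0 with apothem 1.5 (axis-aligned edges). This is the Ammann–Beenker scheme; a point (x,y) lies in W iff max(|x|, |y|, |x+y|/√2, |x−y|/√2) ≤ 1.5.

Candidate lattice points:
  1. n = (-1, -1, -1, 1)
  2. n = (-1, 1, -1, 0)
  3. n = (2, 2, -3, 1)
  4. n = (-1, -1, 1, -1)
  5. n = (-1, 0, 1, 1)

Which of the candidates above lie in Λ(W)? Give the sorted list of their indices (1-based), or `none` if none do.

1, 5

With ζ = e^{iπ/4} the internal vectors are ζ^0,ζ^3,ζ^6,ζ^9.
#1 (-1, -1, -1, 1): internal (0.41421, 1.00000); octagon support 1.00000 vs apothem 1.5 → ∈ W
#2 (-1, 1, -1, 0): internal (-1.70711, 1.70711); octagon support 2.41421 vs apothem 1.5 → ∉ W
#3 (2, 2, -3, 1): internal (1.29289, 5.12132); octagon support 5.12132 vs apothem 1.5 → ∉ W
#4 (-1, -1, 1, -1): internal (-1.00000, -2.41421); octagon support 2.41421 vs apothem 1.5 → ∉ W
#5 (-1, 0, 1, 1): internal (-0.29289, -0.29289); octagon support 0.41421 vs apothem 1.5 → ∈ W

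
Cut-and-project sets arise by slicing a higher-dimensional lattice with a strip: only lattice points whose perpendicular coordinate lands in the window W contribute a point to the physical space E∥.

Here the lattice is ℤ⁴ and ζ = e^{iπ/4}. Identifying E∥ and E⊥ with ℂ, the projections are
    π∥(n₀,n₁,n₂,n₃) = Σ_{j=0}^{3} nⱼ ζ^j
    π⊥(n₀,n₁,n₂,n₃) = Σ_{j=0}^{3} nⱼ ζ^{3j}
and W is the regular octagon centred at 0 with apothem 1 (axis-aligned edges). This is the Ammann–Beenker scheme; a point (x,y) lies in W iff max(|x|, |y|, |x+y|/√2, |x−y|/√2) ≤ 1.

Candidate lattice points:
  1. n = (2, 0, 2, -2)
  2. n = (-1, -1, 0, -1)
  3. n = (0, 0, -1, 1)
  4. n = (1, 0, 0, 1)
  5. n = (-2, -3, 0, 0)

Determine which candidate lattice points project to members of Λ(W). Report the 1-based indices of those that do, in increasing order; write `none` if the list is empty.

none

With ζ = e^{iπ/4} the internal vectors are ζ^0,ζ^3,ζ^6,ζ^9.
#1 (2, 0, 2, -2): internal (0.5858, -3.4142); octagon support 3.4142 vs apothem 1 → ∉ W
#2 (-1, -1, 0, -1): internal (-1.0000, -1.4142); octagon support 1.7071 vs apothem 1 → ∉ W
#3 (0, 0, -1, 1): internal (0.7071, 1.7071); octagon support 1.7071 vs apothem 1 → ∉ W
#4 (1, 0, 0, 1): internal (1.7071, 0.7071); octagon support 1.7071 vs apothem 1 → ∉ W
#5 (-2, -3, 0, 0): internal (0.1213, -2.1213); octagon support 2.1213 vs apothem 1 → ∉ W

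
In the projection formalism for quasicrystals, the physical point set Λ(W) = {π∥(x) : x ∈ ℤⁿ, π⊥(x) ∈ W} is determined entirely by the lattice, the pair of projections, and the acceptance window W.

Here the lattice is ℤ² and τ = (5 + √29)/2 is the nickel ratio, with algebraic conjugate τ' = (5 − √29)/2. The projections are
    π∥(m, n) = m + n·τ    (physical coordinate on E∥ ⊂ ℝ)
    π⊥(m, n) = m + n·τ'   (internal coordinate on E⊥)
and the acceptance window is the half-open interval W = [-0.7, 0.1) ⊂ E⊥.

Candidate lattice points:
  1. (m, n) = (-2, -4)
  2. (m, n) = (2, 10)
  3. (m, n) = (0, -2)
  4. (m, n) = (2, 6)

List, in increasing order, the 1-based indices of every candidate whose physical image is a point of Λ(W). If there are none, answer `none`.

Compute τ' = (5−√29)/2 = -0.19258, so π⊥(m,n) = m -0.19258·n.
candidate 1: (m,n)=(-2,-4) → π∥ = -2-4·τ ≈ -22.77033, π⊥ = -2-4·τ' ≈ -1.22967 ∉ [-0.7, 0.1) ⇒ out
candidate 2: (m,n)=(2,10) → π∥ = 2+10·τ ≈ 53.92582, π⊥ = 2+10·τ' ≈ 0.07418 ∈ [-0.7, 0.1) ⇒ IN Λ
candidate 3: (m,n)=(0,-2) → π∥ = 0-2·τ ≈ -10.38516, π⊥ = 0-2·τ' ≈ 0.38516 ∉ [-0.7, 0.1) ⇒ out
candidate 4: (m,n)=(2,6) → π∥ = 2+6·τ ≈ 33.15549, π⊥ = 2+6·τ' ≈ 0.84451 ∉ [-0.7, 0.1) ⇒ out

2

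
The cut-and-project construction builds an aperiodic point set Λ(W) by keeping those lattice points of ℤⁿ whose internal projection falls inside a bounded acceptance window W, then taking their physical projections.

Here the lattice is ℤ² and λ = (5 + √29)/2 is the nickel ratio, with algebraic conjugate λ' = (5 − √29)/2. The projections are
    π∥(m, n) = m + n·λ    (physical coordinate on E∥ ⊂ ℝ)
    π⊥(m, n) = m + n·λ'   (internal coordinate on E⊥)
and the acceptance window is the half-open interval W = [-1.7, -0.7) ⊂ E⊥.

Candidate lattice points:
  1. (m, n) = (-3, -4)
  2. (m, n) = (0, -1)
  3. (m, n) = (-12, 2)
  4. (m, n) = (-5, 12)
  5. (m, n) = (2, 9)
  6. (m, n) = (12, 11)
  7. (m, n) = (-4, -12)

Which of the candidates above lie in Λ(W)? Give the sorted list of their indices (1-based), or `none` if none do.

7

λ' = (5−√29)/2 ≈ -0.192582.
candidate 1: (m,n)=(-3,-4) → π∥ = -3-4·λ ≈ -23.770330, π⊥ = -3-4·λ' ≈ -2.229670 ∉ [-1.7, -0.7) ⇒ out
candidate 2: (m,n)=(0,-1) → π∥ = 0-1·λ ≈ -5.192582, π⊥ = 0-1·λ' ≈ 0.192582 ∉ [-1.7, -0.7) ⇒ out
candidate 3: (m,n)=(-12,2) → π∥ = -12+2·λ ≈ -1.614835, π⊥ = -12+2·λ' ≈ -12.385165 ∉ [-1.7, -0.7) ⇒ out
candidate 4: (m,n)=(-5,12) → π∥ = -5+12·λ ≈ 57.310989, π⊥ = -5+12·λ' ≈ -7.310989 ∉ [-1.7, -0.7) ⇒ out
candidate 5: (m,n)=(2,9) → π∥ = 2+9·λ ≈ 48.733242, π⊥ = 2+9·λ' ≈ 0.266758 ∉ [-1.7, -0.7) ⇒ out
candidate 6: (m,n)=(12,11) → π∥ = 12+11·λ ≈ 69.118406, π⊥ = 12+11·λ' ≈ 9.881594 ∉ [-1.7, -0.7) ⇒ out
candidate 7: (m,n)=(-4,-12) → π∥ = -4-12·λ ≈ -66.310989, π⊥ = -4-12·λ' ≈ -1.689011 ∈ [-1.7, -0.7) ⇒ IN Λ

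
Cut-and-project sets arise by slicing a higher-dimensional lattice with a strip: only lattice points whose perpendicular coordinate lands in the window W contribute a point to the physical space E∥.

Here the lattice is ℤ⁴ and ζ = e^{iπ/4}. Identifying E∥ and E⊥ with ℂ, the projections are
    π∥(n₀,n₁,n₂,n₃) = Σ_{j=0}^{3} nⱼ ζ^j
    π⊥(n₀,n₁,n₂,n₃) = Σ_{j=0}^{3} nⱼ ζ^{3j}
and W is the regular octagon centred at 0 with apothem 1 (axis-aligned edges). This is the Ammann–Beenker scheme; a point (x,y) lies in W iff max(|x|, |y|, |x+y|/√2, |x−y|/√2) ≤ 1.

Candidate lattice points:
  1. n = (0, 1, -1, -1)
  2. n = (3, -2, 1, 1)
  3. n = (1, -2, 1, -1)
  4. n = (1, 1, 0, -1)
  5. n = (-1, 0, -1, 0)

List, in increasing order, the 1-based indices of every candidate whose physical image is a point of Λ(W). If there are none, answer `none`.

With ζ = e^{iπ/4} the internal vectors are ζ^0,ζ^3,ζ^6,ζ^9.
#1 (0, 1, -1, -1): internal (-1.4142, 1.0000); octagon support 1.7071 vs apothem 1 → ∉ W
#2 (3, -2, 1, 1): internal (5.1213, -1.7071); octagon support 5.1213 vs apothem 1 → ∉ W
#3 (1, -2, 1, -1): internal (1.7071, -3.1213); octagon support 3.4142 vs apothem 1 → ∉ W
#4 (1, 1, 0, -1): internal (-0.4142, 0.0000); octagon support 0.4142 vs apothem 1 → ∈ W
#5 (-1, 0, -1, 0): internal (-1.0000, 1.0000); octagon support 1.4142 vs apothem 1 → ∉ W

4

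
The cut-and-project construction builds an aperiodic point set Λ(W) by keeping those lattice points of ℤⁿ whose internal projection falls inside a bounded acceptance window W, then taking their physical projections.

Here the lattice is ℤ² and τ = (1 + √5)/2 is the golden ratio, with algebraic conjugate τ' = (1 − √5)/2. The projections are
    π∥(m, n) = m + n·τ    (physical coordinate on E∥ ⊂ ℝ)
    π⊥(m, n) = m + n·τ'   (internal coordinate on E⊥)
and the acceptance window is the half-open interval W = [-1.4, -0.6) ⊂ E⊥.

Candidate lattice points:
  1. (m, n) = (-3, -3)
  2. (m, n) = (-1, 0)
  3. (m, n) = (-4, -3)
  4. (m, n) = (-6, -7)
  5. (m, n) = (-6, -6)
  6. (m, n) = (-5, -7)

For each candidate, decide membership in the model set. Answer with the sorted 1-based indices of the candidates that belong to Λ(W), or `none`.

Compute τ' = (1−√5)/2 = -0.6180, so π⊥(m,n) = m -0.6180·n.
candidate 1: (m,n)=(-3,-3) → π∥ = -3-3·τ ≈ -7.8541, π⊥ = -3-3·τ' ≈ -1.1459 ∈ [-1.4, -0.6) ⇒ IN Λ
candidate 2: (m,n)=(-1,0) → π∥ = -1+0·τ ≈ -1.0000, π⊥ = -1+0·τ' ≈ -1.0000 ∈ [-1.4, -0.6) ⇒ IN Λ
candidate 3: (m,n)=(-4,-3) → π∥ = -4-3·τ ≈ -8.8541, π⊥ = -4-3·τ' ≈ -2.1459 ∉ [-1.4, -0.6) ⇒ out
candidate 4: (m,n)=(-6,-7) → π∥ = -6-7·τ ≈ -17.3262, π⊥ = -6-7·τ' ≈ -1.6738 ∉ [-1.4, -0.6) ⇒ out
candidate 5: (m,n)=(-6,-6) → π∥ = -6-6·τ ≈ -15.7082, π⊥ = -6-6·τ' ≈ -2.2918 ∉ [-1.4, -0.6) ⇒ out
candidate 6: (m,n)=(-5,-7) → π∥ = -5-7·τ ≈ -16.3262, π⊥ = -5-7·τ' ≈ -0.6738 ∈ [-1.4, -0.6) ⇒ IN Λ

1, 2, 6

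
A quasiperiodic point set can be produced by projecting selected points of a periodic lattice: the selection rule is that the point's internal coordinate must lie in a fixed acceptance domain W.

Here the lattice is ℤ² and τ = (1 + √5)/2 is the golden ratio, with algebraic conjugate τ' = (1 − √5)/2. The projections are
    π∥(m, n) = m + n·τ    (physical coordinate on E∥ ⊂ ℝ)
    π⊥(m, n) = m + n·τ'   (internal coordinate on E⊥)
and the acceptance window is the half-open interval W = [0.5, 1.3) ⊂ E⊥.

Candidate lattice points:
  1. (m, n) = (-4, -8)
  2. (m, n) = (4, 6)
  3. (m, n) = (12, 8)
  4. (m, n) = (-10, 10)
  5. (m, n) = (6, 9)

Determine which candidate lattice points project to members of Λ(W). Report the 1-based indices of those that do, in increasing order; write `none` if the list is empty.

1

Numerically τ ≈ 1.618034 and τ' = −1/τ ≈ -0.618034.
candidate 1: (m,n)=(-4,-8) → π∥ = -4-8·τ ≈ -16.944272, π⊥ = -4-8·τ' ≈ 0.944272 ∈ [0.5, 1.3) ⇒ IN Λ
candidate 2: (m,n)=(4,6) → π∥ = 4+6·τ ≈ 13.708204, π⊥ = 4+6·τ' ≈ 0.291796 ∉ [0.5, 1.3) ⇒ out
candidate 3: (m,n)=(12,8) → π∥ = 12+8·τ ≈ 24.944272, π⊥ = 12+8·τ' ≈ 7.055728 ∉ [0.5, 1.3) ⇒ out
candidate 4: (m,n)=(-10,10) → π∥ = -10+10·τ ≈ 6.180340, π⊥ = -10+10·τ' ≈ -16.180340 ∉ [0.5, 1.3) ⇒ out
candidate 5: (m,n)=(6,9) → π∥ = 6+9·τ ≈ 20.562306, π⊥ = 6+9·τ' ≈ 0.437694 ∉ [0.5, 1.3) ⇒ out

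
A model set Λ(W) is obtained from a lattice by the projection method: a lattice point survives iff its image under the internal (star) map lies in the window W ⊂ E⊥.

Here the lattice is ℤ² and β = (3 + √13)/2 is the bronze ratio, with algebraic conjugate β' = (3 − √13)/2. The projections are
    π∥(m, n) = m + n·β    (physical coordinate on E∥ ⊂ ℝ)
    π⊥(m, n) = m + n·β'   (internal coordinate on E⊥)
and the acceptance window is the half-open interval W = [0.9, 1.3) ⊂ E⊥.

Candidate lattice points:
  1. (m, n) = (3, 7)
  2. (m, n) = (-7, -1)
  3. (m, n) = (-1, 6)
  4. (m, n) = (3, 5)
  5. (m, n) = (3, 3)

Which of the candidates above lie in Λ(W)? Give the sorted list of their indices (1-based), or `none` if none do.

none

Numerically β ≈ 3.3028 and β' = −1/β ≈ -0.3028.
#1 (3,7): internal coord 3 + (7)·β' = +0.8806; +0.8806 ∉ [0.9, 1.3) → out
#2 (-7,-1): internal coord -7 + (-1)·β' = -6.6972; -6.6972 ∉ [0.9, 1.3) → out
#3 (-1,6): internal coord -1 + (6)·β' = -2.8167; -2.8167 ∉ [0.9, 1.3) → out
#4 (3,5): internal coord 3 + (5)·β' = +1.4861; +1.4861 ∉ [0.9, 1.3) → out
#5 (3,3): internal coord 3 + (3)·β' = +2.0917; +2.0917 ∉ [0.9, 1.3) → out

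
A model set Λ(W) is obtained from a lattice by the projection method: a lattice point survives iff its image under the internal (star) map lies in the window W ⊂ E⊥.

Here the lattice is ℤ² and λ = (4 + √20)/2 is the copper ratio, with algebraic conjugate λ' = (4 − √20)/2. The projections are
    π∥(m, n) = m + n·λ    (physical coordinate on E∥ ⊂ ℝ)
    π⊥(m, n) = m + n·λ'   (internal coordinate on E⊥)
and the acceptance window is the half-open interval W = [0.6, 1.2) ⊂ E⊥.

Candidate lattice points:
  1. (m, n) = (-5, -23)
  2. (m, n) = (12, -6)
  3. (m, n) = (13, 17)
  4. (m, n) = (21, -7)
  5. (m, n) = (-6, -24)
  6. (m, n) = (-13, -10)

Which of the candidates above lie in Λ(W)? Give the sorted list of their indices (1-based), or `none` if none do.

none

λ' = (4−√20)/2 ≈ -0.236068.
#1 (-5,-23): internal coord -5 + (-23)·λ' = +0.429563; +0.429563 ∉ [0.6, 1.2) → out
#2 (12,-6): internal coord 12 + (-6)·λ' = +13.416408; +13.416408 ∉ [0.6, 1.2) → out
#3 (13,17): internal coord 13 + (17)·λ' = +8.986844; +8.986844 ∉ [0.6, 1.2) → out
#4 (21,-7): internal coord 21 + (-7)·λ' = +22.652476; +22.652476 ∉ [0.6, 1.2) → out
#5 (-6,-24): internal coord -6 + (-24)·λ' = -0.334369; -0.334369 ∉ [0.6, 1.2) → out
#6 (-13,-10): internal coord -13 + (-10)·λ' = -10.639320; -10.639320 ∉ [0.6, 1.2) → out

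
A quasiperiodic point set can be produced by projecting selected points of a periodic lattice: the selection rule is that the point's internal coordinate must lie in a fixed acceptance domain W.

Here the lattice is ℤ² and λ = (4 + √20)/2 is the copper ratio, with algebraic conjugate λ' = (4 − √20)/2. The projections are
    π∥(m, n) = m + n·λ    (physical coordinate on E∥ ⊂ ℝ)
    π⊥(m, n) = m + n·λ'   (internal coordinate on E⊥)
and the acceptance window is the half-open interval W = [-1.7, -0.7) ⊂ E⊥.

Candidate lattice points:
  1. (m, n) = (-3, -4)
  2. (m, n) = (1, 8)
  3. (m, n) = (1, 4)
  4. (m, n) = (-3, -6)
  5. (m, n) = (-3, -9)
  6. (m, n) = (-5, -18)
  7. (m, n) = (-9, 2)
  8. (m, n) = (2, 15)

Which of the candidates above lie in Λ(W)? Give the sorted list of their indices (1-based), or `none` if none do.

Compute λ' = (4−√20)/2 = -0.2361, so π⊥(m,n) = m -0.2361·n.
[1] lift (-3,-4): star map gives -2.0557; window check -1.7 ≤ -2.0557 < -0.7 is false → out
[2] lift (1,8): star map gives -0.8885; window check -1.7 ≤ -0.8885 < -0.7 is true → IN Λ
[3] lift (1,4): star map gives 0.0557; window check -1.7 ≤ 0.0557 < -0.7 is false → out
[4] lift (-3,-6): star map gives -1.5836; window check -1.7 ≤ -1.5836 < -0.7 is true → IN Λ
[5] lift (-3,-9): star map gives -0.8754; window check -1.7 ≤ -0.8754 < -0.7 is true → IN Λ
[6] lift (-5,-18): star map gives -0.7508; window check -1.7 ≤ -0.7508 < -0.7 is true → IN Λ
[7] lift (-9,2): star map gives -9.4721; window check -1.7 ≤ -9.4721 < -0.7 is false → out
[8] lift (2,15): star map gives -1.5410; window check -1.7 ≤ -1.5410 < -0.7 is true → IN Λ

2, 4, 5, 6, 8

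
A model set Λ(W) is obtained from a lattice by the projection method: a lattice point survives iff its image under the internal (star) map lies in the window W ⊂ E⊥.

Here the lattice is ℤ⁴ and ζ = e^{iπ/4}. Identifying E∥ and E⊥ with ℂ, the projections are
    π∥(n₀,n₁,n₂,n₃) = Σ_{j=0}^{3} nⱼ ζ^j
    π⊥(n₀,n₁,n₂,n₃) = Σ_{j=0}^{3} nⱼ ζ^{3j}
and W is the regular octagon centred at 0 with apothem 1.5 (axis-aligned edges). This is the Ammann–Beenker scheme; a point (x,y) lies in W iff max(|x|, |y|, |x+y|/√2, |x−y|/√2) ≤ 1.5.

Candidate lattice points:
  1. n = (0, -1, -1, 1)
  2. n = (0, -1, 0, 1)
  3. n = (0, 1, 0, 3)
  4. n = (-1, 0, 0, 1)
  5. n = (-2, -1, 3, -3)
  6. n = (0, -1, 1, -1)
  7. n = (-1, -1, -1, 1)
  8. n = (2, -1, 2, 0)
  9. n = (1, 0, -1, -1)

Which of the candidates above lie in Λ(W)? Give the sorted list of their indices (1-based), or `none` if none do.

2, 4, 7, 9

π⊥(n) = n₀ + n₁ζ³ + n₂ζ⁶ + n₃ζ⁹ where ζ = e^{iπ/4}.
#1 (0, -1, -1, 1): internal (1.414214, 1.000000); octagon support 1.707107 vs apothem 1.5 → ∉ W
#2 (0, -1, 0, 1): internal (1.414214, 0.000000); octagon support 1.414214 vs apothem 1.5 → ∈ W
#3 (0, 1, 0, 3): internal (1.414214, 2.828427); octagon support 3.000000 vs apothem 1.5 → ∉ W
#4 (-1, 0, 0, 1): internal (-0.292893, 0.707107); octagon support 0.707107 vs apothem 1.5 → ∈ W
#5 (-2, -1, 3, -3): internal (-3.414214, -5.828427); octagon support 6.535534 vs apothem 1.5 → ∉ W
#6 (0, -1, 1, -1): internal (0.000000, -2.414214); octagon support 2.414214 vs apothem 1.5 → ∉ W
#7 (-1, -1, -1, 1): internal (0.414214, 1.000000); octagon support 1.000000 vs apothem 1.5 → ∈ W
#8 (2, -1, 2, 0): internal (2.707107, -2.707107); octagon support 3.828427 vs apothem 1.5 → ∉ W
#9 (1, 0, -1, -1): internal (0.292893, 0.292893); octagon support 0.414214 vs apothem 1.5 → ∈ W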